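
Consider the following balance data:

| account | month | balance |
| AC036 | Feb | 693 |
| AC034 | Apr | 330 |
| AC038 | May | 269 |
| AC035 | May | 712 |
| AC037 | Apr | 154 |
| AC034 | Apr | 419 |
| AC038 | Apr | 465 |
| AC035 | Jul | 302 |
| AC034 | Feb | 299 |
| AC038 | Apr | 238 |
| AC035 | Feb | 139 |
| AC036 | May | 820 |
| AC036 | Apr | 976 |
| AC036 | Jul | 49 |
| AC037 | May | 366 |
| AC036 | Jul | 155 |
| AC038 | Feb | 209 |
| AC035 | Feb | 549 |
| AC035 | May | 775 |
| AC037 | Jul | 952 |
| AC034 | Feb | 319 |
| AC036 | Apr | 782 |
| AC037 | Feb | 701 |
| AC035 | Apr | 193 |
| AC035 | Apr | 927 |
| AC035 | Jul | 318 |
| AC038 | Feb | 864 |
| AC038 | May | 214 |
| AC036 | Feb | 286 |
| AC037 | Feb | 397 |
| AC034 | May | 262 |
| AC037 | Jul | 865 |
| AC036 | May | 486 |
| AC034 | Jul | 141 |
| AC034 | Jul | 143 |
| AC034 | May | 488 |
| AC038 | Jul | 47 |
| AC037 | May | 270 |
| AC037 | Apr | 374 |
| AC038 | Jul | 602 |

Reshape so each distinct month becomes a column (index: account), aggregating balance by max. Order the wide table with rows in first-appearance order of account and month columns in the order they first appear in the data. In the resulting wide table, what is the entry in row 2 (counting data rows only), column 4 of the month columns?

143

With rows in first-appearance order of account, row 2 is account=AC034. month columns in first-appearance order: Feb, Apr, May, Jul; column 4 is Jul.
Long rows with account=AC034, month=Jul: max(141, 143) = 143.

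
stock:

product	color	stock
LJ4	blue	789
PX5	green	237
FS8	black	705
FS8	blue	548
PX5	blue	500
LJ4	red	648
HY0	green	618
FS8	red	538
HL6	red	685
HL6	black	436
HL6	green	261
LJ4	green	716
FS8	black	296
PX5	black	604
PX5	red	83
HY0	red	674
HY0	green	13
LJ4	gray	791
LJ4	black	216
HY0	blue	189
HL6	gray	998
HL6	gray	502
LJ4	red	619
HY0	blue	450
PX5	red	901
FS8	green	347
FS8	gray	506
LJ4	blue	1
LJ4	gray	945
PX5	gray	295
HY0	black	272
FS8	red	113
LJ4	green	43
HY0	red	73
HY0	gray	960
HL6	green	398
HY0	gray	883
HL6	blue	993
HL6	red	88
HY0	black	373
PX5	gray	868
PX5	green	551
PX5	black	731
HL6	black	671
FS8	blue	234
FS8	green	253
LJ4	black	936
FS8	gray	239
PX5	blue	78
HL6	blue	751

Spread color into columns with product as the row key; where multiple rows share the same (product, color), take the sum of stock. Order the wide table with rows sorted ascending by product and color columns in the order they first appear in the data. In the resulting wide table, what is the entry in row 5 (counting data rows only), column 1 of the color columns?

578

With rows sorted ascending by product, row 5 is product=PX5. color columns in first-appearance order: blue, green, black, red, gray; column 1 is blue.
Long rows with product=PX5, color=blue: 500 + 78 = 578.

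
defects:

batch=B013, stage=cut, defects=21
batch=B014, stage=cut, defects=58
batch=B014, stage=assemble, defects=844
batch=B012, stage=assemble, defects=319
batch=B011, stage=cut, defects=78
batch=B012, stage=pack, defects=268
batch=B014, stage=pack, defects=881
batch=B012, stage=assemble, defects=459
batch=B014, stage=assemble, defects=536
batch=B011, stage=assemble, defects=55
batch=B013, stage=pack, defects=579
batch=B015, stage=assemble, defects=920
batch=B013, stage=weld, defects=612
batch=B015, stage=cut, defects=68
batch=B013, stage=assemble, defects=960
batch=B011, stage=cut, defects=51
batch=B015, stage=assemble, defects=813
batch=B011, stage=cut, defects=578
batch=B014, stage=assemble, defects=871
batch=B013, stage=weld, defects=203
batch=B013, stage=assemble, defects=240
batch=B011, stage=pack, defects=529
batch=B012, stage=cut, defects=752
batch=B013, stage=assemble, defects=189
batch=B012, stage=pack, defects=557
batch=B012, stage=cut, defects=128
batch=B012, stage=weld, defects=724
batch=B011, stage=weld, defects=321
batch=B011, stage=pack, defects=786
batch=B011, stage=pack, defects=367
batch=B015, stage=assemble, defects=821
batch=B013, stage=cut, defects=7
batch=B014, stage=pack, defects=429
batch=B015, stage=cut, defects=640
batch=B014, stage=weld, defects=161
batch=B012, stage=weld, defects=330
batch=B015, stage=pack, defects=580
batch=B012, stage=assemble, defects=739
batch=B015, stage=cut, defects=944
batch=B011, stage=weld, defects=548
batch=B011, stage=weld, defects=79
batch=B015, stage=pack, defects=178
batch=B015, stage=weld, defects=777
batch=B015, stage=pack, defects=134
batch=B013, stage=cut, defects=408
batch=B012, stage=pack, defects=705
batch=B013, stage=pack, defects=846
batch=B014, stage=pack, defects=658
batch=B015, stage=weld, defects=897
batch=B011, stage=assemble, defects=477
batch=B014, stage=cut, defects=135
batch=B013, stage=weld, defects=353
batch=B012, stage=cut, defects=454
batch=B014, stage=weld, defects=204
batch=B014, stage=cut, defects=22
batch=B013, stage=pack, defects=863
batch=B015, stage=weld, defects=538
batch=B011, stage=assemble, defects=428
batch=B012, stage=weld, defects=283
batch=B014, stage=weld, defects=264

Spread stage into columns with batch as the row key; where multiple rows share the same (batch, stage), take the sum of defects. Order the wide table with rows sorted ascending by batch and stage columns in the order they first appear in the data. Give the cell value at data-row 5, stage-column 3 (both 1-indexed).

With rows sorted ascending by batch, row 5 is batch=B015. stage columns in first-appearance order: cut, assemble, pack, weld; column 3 is pack.
Long rows with batch=B015, stage=pack: 580 + 178 + 134 = 892.

892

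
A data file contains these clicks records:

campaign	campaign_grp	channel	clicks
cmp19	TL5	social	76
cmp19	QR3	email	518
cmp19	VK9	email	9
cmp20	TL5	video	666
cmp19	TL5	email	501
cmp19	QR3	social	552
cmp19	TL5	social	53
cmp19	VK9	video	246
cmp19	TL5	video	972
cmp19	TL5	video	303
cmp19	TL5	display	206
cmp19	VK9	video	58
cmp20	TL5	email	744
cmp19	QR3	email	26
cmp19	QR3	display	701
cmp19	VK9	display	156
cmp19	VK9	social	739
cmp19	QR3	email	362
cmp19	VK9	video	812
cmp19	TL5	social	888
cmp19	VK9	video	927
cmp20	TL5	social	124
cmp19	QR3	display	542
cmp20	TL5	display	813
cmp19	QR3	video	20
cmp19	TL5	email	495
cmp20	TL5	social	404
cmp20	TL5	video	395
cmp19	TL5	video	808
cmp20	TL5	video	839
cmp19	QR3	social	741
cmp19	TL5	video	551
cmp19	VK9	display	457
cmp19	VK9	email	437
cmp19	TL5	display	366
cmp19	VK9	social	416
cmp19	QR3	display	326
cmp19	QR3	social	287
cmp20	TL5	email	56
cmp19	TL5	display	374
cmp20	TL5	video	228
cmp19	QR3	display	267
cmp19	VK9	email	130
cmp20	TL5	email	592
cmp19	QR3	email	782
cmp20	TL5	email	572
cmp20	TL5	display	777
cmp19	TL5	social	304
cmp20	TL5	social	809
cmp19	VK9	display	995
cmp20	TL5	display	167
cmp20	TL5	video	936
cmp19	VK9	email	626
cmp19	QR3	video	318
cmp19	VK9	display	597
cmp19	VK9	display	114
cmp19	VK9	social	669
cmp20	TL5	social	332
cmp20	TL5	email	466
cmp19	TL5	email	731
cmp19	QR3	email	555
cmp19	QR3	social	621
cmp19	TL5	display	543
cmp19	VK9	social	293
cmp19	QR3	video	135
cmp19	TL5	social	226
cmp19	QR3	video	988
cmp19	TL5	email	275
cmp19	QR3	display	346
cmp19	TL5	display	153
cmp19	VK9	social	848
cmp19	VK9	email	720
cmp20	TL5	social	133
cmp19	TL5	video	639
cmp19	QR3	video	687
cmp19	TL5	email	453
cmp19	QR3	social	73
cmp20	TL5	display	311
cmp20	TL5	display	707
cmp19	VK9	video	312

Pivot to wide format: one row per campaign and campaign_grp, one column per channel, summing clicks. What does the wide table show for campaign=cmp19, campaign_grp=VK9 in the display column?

2319

Rows with campaign=cmp19, campaign_grp=VK9 and channel=display: clicks values are 156, 457, 995, 597, 114.
156 + 457 + 995 + 597 + 114 = 2319.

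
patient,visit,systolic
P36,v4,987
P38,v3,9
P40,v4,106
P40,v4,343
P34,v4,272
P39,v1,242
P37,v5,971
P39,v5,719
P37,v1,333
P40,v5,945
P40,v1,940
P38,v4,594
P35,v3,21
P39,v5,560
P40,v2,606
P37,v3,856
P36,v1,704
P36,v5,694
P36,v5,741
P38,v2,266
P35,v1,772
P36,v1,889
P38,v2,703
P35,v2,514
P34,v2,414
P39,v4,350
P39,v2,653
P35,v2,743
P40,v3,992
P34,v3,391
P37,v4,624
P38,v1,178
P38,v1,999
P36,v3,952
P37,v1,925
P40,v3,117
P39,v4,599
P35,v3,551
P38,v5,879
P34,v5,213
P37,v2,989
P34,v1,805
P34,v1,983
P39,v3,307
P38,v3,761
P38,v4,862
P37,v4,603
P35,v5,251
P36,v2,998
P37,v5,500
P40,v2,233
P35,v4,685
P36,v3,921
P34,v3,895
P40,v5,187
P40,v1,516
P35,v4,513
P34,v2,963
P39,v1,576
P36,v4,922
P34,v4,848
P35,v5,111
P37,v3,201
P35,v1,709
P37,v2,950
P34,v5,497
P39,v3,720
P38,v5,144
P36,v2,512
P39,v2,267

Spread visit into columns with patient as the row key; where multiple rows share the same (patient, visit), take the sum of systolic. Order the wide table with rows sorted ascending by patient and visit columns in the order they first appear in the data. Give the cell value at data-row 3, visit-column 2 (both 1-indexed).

With rows sorted ascending by patient, row 3 is patient=P36. visit columns in first-appearance order: v4, v3, v1, v5, v2; column 2 is v3.
Long rows with patient=P36, visit=v3: 952 + 921 = 1873.

1873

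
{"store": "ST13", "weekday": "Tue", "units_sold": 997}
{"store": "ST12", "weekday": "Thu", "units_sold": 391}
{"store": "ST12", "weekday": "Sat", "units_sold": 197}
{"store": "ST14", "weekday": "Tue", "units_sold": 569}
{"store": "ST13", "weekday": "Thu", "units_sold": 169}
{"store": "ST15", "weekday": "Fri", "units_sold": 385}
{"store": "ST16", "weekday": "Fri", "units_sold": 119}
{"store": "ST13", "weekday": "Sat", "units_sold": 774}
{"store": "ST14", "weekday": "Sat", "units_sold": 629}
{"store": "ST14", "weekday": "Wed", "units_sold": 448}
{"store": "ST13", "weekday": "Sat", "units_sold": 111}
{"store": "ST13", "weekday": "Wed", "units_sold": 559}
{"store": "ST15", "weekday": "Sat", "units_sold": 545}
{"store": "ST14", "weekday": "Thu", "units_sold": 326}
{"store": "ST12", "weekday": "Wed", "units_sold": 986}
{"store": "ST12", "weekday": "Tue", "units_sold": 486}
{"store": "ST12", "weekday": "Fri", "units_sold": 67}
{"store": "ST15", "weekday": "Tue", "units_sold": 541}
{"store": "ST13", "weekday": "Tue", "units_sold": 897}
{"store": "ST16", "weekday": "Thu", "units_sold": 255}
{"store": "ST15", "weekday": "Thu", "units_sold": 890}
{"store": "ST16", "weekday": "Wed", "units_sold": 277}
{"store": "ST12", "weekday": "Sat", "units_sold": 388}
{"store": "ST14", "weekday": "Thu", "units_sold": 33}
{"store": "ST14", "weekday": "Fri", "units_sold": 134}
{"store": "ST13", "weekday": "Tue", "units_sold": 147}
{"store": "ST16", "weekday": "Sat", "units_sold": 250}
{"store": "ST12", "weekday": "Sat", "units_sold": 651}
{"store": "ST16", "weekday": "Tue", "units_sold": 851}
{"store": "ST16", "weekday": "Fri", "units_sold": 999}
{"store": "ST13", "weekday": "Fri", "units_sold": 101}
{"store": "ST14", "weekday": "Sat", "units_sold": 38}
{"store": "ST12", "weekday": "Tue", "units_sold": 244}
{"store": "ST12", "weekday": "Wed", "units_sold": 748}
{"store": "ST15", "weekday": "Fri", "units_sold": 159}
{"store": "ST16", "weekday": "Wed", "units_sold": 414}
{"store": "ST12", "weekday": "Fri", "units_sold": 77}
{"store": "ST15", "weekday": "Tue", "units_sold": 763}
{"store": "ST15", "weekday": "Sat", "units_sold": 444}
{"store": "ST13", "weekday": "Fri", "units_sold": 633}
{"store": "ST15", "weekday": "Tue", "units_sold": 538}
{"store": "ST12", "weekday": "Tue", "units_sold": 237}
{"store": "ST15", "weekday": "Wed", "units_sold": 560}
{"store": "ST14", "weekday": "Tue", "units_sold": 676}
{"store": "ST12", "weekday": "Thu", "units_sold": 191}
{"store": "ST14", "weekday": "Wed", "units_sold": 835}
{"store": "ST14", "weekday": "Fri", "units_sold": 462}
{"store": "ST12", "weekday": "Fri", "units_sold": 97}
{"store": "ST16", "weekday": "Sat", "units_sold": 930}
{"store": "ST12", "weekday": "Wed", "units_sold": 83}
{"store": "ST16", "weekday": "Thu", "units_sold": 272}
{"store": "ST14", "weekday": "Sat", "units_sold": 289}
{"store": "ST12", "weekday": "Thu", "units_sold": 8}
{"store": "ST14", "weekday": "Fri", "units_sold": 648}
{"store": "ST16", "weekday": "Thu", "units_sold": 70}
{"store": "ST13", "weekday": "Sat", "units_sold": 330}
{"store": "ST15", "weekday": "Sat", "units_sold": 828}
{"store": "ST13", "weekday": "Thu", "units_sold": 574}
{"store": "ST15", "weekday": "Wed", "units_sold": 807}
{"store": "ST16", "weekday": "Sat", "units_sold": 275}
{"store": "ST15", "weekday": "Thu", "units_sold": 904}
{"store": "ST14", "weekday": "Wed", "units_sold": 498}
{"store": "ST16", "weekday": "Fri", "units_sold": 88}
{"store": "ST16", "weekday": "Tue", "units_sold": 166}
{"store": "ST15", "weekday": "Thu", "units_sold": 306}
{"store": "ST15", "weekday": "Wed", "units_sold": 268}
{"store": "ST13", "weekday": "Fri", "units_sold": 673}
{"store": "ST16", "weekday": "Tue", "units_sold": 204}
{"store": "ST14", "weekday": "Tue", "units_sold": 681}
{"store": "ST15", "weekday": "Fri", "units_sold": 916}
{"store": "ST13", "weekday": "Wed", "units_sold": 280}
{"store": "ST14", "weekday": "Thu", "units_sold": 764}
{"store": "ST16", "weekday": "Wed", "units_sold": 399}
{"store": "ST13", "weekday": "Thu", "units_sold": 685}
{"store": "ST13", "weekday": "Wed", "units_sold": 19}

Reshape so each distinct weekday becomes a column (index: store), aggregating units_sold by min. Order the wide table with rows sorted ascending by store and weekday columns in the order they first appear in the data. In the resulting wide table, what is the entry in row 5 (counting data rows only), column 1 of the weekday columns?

166

With rows sorted ascending by store, row 5 is store=ST16. weekday columns in first-appearance order: Tue, Thu, Sat, Fri, Wed; column 1 is Tue.
Long rows with store=ST16, weekday=Tue: min(851, 166, 204) = 166.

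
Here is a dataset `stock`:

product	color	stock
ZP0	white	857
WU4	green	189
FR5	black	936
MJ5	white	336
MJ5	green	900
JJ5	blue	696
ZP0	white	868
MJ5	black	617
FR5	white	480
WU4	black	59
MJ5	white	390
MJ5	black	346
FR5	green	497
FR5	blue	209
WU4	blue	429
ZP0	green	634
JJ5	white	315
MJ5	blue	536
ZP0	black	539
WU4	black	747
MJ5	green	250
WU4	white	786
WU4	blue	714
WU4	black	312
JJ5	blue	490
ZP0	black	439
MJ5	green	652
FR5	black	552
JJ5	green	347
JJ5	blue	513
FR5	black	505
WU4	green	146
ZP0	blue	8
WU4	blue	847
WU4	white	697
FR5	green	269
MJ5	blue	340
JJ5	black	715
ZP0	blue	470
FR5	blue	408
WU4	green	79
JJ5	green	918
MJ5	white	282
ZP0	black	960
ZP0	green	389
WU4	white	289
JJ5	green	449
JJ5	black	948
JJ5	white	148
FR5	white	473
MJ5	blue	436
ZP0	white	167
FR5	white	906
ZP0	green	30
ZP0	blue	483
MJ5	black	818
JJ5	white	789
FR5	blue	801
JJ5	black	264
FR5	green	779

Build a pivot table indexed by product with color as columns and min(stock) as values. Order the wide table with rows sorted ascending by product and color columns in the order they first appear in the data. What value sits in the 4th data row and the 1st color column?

289

With rows sorted ascending by product, row 4 is product=WU4. color columns in first-appearance order: white, green, black, blue; column 1 is white.
Long rows with product=WU4, color=white: min(786, 697, 289) = 289.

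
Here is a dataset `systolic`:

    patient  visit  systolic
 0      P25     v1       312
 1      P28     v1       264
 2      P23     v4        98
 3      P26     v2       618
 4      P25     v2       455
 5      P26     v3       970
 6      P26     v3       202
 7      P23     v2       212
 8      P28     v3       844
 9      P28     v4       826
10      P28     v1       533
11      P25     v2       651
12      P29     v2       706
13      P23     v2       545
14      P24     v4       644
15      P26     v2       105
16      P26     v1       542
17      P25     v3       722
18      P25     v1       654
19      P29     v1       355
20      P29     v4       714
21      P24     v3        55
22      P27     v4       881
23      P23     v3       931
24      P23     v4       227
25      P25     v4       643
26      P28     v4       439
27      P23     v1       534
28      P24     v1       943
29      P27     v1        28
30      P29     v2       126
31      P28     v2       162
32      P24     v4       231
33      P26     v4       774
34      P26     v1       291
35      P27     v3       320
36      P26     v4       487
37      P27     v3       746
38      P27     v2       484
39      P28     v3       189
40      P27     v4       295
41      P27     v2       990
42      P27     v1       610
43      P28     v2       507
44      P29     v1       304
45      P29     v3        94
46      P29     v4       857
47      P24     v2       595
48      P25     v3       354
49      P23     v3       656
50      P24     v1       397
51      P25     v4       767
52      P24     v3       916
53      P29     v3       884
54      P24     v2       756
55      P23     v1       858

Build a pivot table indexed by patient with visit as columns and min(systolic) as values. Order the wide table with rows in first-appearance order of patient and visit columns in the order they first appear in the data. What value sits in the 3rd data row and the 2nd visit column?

98

With rows in first-appearance order of patient, row 3 is patient=P23. visit columns in first-appearance order: v1, v4, v2, v3; column 2 is v4.
Long rows with patient=P23, visit=v4: min(98, 227) = 98.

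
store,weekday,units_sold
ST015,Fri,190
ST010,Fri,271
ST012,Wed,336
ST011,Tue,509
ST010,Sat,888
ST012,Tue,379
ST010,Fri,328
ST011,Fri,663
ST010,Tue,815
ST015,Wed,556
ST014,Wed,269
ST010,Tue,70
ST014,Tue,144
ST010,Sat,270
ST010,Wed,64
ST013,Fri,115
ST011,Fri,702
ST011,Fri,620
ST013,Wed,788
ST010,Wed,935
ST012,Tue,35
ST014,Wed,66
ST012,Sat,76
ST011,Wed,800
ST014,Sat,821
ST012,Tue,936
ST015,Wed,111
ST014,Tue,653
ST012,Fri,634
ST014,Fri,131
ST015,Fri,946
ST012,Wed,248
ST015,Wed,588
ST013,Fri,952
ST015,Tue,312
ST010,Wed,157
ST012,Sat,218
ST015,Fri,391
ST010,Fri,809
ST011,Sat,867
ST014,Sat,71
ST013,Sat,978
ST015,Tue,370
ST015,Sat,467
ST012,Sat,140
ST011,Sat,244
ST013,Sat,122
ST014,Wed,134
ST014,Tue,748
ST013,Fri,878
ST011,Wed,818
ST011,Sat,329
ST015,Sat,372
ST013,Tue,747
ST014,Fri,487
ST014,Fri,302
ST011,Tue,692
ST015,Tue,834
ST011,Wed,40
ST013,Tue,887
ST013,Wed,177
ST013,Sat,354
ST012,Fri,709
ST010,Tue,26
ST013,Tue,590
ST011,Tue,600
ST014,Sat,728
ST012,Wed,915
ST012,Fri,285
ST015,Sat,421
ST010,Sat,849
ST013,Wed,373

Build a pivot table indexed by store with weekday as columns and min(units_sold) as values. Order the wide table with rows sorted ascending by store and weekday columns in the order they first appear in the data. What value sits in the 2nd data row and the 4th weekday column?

244

With rows sorted ascending by store, row 2 is store=ST011. weekday columns in first-appearance order: Fri, Wed, Tue, Sat; column 4 is Sat.
Long rows with store=ST011, weekday=Sat: min(867, 244, 329) = 244.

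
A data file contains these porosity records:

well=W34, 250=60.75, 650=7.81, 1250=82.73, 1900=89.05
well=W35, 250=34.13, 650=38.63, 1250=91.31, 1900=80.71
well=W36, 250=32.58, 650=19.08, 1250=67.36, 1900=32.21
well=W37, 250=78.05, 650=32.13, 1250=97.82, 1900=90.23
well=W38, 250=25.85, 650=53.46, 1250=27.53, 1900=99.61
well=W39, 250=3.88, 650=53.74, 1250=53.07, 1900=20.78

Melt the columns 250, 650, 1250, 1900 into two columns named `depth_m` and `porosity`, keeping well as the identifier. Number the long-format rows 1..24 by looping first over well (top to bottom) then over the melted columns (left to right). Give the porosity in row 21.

3.88

24 rows total (6 × 4). Row 21: index ⌊(21-1)/4⌋ = 5 into well → W39; (21-1) mod 4 = 0 into the melted columns → 250.
So row 21 is (W39, 250, 3.88); porosity = 3.88.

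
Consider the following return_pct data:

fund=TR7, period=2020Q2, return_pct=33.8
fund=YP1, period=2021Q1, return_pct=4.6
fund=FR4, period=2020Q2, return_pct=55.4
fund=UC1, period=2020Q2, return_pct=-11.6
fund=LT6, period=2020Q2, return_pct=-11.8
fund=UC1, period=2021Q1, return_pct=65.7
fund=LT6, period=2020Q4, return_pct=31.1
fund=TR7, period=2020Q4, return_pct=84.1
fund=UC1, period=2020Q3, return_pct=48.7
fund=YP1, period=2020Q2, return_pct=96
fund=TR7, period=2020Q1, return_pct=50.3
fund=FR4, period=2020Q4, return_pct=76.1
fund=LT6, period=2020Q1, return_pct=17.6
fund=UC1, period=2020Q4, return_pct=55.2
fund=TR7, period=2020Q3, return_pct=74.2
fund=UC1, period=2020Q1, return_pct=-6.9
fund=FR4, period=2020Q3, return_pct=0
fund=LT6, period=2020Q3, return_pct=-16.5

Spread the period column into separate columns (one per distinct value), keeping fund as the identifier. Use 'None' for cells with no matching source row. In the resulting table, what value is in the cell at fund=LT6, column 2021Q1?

No long-format row has fund=LT6 and period=2021Q1, so the cell is None.

None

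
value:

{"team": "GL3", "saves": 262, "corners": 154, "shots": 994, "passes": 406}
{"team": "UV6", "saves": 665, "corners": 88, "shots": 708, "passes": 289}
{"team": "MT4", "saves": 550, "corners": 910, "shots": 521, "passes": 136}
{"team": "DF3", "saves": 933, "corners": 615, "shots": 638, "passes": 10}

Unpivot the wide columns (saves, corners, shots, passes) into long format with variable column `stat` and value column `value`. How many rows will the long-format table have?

4 team values × 4 melted columns = 16 rows.

16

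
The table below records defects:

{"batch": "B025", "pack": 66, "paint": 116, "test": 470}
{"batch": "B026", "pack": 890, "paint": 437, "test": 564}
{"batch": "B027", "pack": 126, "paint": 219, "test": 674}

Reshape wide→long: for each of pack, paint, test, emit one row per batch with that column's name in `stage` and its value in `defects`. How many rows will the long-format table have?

3 batch values × 3 melted columns = 9 rows.

9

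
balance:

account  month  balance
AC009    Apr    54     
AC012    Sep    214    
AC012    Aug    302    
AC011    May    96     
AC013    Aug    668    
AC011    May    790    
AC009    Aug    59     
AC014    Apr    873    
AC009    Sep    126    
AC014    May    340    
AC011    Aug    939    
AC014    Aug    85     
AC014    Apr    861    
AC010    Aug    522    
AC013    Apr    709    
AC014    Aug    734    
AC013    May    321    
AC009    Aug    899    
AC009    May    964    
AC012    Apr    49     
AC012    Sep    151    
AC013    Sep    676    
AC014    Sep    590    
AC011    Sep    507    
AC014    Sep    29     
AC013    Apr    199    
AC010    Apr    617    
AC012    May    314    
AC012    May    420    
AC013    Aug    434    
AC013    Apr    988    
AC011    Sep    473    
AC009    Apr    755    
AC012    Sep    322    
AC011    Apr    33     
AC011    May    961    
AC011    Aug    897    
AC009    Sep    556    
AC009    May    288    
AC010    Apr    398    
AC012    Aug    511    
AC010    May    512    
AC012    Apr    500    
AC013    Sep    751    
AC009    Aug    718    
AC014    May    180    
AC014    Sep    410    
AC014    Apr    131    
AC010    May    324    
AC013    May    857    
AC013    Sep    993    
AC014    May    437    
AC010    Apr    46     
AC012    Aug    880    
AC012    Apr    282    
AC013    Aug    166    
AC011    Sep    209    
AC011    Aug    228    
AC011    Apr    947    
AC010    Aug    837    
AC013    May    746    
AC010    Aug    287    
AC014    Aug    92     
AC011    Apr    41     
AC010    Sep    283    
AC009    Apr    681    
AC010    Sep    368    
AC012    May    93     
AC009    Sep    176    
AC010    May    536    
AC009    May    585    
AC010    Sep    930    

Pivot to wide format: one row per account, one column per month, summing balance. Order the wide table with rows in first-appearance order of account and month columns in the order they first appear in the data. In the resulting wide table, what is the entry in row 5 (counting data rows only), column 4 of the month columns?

957

With rows in first-appearance order of account, row 5 is account=AC014. month columns in first-appearance order: Apr, Sep, Aug, May; column 4 is May.
Long rows with account=AC014, month=May: 340 + 180 + 437 = 957.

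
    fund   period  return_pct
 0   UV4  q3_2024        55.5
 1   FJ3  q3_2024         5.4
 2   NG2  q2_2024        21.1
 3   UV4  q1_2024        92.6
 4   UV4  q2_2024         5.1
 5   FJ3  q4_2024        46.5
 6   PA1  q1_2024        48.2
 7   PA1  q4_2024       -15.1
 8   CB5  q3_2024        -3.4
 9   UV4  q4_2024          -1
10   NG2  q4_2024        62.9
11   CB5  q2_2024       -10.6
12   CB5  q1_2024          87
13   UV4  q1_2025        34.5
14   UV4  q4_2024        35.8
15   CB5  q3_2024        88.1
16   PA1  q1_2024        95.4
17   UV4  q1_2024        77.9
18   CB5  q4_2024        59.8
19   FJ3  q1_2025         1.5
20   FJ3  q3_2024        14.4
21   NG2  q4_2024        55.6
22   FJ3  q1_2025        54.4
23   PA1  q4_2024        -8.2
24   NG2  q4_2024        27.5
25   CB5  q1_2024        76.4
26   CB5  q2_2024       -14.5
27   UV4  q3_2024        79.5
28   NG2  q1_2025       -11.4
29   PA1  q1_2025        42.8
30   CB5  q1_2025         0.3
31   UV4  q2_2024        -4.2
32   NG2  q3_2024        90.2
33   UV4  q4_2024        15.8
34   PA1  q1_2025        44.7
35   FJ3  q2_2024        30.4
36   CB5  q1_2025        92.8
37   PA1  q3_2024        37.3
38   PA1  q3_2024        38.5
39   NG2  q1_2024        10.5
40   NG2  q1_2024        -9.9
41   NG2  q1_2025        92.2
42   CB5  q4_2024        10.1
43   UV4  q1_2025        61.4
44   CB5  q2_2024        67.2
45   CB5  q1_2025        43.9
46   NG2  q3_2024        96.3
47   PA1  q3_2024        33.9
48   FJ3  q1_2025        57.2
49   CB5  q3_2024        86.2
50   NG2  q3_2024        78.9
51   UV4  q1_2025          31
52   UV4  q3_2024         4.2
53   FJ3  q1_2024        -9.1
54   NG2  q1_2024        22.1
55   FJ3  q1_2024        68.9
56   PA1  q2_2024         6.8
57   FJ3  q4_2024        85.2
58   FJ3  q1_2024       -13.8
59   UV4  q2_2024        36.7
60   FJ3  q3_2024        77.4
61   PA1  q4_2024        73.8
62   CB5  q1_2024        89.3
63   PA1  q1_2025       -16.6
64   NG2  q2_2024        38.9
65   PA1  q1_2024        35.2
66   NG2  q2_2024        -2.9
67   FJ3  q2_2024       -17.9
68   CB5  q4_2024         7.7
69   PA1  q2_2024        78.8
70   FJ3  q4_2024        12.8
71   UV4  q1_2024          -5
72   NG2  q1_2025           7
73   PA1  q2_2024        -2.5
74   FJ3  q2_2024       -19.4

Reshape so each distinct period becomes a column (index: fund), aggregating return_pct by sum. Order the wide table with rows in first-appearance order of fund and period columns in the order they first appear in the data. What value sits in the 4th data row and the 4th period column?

50.5

With rows in first-appearance order of fund, row 4 is fund=PA1. period columns in first-appearance order: q3_2024, q2_2024, q1_2024, q4_2024, q1_2025; column 4 is q4_2024.
Long rows with fund=PA1, period=q4_2024: -15.1 + -8.2 + 73.8 = 50.5.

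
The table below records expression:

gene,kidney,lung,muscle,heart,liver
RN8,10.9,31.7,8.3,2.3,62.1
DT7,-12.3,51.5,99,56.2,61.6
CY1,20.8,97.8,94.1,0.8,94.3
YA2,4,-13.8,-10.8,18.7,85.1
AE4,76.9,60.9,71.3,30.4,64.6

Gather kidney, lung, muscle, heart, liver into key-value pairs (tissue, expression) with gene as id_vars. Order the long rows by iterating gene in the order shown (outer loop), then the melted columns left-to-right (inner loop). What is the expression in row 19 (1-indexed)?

18.7

25 rows total (5 × 5). Row 19: index ⌊(19-1)/5⌋ = 3 into gene → YA2; (19-1) mod 5 = 3 into the melted columns → heart.
So row 19 is (YA2, heart, 18.7); expression = 18.7.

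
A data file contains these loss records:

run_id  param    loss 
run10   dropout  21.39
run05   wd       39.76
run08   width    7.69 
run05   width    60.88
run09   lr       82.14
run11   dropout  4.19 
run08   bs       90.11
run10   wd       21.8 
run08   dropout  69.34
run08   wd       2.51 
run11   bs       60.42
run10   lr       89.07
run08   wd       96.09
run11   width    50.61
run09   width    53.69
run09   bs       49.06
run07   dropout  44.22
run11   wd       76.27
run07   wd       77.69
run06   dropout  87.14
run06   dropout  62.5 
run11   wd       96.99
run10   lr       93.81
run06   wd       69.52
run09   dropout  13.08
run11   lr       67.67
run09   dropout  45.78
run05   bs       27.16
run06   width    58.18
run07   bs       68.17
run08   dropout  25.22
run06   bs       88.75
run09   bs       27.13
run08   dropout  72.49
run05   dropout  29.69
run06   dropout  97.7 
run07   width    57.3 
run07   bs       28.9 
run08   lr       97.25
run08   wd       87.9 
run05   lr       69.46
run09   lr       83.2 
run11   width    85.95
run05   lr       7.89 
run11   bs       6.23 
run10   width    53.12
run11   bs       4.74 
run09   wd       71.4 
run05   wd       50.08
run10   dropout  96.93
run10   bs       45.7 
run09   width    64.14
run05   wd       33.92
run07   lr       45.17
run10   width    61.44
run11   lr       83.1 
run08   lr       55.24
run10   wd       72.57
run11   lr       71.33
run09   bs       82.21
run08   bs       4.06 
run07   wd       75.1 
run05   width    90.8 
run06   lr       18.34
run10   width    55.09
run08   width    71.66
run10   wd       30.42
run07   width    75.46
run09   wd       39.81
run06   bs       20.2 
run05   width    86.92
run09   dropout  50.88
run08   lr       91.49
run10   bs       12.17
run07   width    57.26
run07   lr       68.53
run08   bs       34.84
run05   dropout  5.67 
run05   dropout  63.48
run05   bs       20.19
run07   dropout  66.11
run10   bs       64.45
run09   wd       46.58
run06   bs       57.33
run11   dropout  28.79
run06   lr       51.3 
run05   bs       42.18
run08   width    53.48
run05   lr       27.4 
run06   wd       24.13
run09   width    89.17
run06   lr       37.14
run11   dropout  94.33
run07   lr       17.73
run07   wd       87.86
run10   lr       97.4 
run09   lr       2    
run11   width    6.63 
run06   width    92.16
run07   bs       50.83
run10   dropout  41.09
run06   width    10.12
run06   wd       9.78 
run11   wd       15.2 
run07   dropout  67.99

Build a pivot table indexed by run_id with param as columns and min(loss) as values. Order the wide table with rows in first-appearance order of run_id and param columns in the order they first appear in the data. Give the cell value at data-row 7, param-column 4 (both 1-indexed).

With rows in first-appearance order of run_id, row 7 is run_id=run06. param columns in first-appearance order: dropout, wd, width, lr, bs; column 4 is lr.
Long rows with run_id=run06, param=lr: min(18.34, 51.3, 37.14) = 18.34.

18.34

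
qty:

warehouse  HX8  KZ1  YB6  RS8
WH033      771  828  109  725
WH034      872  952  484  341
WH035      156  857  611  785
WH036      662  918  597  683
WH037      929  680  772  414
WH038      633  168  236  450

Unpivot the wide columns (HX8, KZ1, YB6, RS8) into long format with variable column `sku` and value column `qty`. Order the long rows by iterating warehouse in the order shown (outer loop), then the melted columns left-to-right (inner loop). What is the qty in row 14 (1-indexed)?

24 rows total (6 × 4). Row 14: index ⌊(14-1)/4⌋ = 3 into warehouse → WH036; (14-1) mod 4 = 1 into the melted columns → KZ1.
So row 14 is (WH036, KZ1, 918); qty = 918.

918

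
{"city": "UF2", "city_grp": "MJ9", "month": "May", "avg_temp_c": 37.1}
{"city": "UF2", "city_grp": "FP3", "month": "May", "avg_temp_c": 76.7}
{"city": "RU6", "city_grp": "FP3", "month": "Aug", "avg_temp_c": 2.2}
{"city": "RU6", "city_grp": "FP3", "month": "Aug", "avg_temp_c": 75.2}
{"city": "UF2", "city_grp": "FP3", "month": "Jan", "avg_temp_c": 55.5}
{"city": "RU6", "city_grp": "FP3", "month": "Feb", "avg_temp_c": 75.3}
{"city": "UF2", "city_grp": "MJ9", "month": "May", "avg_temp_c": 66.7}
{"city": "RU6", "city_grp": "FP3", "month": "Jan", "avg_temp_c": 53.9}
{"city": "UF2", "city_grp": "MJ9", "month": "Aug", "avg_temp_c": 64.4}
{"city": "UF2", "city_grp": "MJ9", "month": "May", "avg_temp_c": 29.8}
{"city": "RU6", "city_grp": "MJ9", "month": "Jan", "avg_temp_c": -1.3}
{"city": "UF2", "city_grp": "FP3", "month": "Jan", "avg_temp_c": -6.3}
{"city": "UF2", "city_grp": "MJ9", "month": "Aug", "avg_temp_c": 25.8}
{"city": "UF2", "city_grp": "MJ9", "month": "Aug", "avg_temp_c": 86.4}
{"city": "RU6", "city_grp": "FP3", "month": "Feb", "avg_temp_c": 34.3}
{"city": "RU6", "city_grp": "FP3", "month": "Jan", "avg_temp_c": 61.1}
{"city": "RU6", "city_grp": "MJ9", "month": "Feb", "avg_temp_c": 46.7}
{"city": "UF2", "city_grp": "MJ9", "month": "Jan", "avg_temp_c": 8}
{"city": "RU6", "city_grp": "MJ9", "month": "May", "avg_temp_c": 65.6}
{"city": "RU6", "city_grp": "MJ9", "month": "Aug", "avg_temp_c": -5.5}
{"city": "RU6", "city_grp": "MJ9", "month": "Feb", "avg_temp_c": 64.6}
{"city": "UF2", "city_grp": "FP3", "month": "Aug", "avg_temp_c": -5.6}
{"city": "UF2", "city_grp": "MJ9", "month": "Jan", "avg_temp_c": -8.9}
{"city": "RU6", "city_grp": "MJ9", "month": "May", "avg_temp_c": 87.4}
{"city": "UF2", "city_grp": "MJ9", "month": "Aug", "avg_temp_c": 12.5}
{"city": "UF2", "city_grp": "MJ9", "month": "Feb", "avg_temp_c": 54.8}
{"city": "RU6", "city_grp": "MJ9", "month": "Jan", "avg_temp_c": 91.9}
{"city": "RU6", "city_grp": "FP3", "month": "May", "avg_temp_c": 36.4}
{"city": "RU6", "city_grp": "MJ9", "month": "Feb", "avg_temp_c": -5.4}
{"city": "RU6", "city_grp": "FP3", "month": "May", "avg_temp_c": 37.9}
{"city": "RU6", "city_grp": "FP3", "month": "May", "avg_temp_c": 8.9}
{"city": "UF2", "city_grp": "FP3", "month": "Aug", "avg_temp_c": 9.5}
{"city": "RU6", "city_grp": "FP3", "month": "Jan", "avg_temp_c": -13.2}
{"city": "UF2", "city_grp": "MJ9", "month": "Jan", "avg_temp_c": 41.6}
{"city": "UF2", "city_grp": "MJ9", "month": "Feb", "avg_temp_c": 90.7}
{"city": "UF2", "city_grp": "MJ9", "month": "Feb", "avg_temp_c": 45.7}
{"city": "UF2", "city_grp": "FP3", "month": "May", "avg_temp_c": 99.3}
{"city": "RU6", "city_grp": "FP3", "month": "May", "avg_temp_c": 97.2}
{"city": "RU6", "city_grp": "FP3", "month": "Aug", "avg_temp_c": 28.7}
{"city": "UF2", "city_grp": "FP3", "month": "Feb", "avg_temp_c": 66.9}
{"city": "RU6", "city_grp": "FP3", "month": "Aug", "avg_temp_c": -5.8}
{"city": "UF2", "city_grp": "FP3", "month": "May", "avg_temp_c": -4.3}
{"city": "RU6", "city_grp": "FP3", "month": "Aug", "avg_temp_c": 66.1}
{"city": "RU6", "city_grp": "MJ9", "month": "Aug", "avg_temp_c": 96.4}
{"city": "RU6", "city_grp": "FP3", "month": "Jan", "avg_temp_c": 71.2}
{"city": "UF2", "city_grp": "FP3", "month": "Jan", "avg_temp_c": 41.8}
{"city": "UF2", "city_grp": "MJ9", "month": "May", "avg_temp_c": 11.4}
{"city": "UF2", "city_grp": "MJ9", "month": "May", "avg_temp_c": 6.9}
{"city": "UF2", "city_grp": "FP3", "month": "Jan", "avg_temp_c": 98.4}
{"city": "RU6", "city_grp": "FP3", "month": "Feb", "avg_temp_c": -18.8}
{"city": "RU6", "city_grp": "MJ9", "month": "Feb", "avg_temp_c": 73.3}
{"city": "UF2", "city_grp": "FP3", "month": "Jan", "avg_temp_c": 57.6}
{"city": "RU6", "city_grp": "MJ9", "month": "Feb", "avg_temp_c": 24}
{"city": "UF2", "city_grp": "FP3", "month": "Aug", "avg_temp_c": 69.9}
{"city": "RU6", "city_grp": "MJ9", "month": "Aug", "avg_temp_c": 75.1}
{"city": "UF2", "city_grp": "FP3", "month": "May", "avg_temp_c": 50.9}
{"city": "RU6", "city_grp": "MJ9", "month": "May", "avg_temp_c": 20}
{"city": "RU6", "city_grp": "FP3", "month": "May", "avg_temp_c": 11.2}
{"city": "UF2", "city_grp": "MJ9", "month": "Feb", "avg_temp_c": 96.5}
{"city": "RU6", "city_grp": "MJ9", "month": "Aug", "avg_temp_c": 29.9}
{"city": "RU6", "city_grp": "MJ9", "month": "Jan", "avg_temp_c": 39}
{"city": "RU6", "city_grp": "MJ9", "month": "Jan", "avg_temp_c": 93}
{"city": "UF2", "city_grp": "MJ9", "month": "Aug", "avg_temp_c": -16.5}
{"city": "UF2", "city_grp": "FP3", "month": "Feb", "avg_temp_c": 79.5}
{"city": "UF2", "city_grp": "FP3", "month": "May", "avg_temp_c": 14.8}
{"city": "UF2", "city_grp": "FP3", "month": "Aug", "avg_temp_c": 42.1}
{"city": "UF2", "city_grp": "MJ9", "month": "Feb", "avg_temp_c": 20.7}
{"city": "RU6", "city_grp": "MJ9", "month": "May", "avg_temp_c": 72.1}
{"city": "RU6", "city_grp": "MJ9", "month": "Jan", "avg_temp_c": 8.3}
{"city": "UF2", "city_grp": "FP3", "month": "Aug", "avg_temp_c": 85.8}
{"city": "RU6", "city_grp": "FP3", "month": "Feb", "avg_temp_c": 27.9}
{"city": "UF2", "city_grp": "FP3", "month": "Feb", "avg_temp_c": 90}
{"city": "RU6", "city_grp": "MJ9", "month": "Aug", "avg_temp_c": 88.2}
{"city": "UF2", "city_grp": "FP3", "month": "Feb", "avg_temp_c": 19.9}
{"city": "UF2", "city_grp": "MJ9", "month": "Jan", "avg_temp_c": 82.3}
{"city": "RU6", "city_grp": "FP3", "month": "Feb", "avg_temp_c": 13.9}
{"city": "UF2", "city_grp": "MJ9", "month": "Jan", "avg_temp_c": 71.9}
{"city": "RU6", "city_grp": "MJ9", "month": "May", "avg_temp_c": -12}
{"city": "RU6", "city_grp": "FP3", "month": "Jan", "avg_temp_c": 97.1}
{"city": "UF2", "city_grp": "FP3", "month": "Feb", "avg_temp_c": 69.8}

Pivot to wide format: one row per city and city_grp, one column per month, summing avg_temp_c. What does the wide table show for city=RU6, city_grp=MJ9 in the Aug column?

Rows with city=RU6, city_grp=MJ9 and month=Aug: avg_temp_c values are -5.5, 96.4, 75.1, 29.9, 88.2.
-5.5 + 96.4 + 75.1 + 29.9 + 88.2 = 284.1.

284.1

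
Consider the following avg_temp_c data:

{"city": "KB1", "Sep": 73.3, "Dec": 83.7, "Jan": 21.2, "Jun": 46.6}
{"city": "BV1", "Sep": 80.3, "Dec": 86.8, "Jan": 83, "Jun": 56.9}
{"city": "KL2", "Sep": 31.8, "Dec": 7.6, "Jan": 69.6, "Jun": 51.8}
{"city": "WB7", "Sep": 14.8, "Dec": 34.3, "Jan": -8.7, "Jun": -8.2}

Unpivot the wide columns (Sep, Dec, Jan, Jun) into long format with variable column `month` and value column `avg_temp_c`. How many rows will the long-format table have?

4 city values × 4 melted columns = 16 rows.

16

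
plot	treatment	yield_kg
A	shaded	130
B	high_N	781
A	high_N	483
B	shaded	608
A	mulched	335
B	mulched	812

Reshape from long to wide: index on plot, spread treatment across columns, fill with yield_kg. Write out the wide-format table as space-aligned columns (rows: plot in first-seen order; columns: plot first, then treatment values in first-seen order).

plot  shaded  high_N  mulched
A     130     483     335    
B     608     781     812    

Columns: plot plus the 3 distinct treatment values (shaded, high_N, mulched).
For example, row A column shaded takes yield_kg=130 from the long row (A, shaded).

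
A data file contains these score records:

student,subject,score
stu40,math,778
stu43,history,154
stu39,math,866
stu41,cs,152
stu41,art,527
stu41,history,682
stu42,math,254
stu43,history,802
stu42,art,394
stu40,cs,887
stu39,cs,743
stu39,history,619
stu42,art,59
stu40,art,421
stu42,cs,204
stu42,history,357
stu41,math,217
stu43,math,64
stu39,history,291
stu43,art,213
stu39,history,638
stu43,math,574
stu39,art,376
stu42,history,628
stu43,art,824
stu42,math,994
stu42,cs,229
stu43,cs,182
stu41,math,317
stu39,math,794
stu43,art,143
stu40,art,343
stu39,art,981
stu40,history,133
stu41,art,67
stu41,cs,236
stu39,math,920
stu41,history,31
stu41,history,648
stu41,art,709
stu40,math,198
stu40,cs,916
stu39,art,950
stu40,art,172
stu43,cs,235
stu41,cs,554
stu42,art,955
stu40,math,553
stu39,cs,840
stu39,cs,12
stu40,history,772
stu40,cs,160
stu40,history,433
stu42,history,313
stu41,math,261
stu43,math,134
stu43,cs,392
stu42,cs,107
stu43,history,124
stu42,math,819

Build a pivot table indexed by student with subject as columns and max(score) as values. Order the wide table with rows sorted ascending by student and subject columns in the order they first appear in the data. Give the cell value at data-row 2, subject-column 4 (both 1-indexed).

With rows sorted ascending by student, row 2 is student=stu40. subject columns in first-appearance order: math, history, cs, art; column 4 is art.
Long rows with student=stu40, subject=art: max(421, 343, 172) = 421.

421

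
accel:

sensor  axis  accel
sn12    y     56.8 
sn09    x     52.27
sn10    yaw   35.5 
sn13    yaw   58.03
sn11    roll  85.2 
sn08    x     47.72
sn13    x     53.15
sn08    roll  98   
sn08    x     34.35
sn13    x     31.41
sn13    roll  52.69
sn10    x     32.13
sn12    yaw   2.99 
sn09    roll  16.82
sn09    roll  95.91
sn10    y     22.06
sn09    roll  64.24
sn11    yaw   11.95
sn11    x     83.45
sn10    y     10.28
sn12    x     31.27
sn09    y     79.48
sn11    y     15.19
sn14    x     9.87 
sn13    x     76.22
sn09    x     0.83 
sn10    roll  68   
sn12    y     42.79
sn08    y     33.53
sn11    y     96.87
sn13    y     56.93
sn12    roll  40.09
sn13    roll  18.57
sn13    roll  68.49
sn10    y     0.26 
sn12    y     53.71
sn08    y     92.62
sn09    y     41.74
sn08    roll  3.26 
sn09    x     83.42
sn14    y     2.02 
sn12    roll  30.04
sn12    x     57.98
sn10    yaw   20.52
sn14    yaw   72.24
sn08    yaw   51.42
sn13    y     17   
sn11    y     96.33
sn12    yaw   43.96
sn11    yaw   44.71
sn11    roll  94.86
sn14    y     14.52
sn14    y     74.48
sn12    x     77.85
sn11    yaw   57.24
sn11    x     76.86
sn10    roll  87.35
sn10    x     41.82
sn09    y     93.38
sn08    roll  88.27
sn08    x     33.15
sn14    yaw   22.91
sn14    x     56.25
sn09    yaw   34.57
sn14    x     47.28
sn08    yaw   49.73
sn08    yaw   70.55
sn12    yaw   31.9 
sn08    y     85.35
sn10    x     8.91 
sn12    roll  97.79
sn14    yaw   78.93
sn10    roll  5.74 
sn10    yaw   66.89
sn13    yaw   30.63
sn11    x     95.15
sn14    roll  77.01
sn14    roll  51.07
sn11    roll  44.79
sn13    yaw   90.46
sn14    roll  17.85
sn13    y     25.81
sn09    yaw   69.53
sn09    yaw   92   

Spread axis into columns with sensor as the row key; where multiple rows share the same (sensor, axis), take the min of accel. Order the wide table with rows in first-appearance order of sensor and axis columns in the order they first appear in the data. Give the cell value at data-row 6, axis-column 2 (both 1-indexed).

With rows in first-appearance order of sensor, row 6 is sensor=sn08. axis columns in first-appearance order: y, x, yaw, roll; column 2 is x.
Long rows with sensor=sn08, axis=x: min(47.72, 34.35, 33.15) = 33.15.

33.15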